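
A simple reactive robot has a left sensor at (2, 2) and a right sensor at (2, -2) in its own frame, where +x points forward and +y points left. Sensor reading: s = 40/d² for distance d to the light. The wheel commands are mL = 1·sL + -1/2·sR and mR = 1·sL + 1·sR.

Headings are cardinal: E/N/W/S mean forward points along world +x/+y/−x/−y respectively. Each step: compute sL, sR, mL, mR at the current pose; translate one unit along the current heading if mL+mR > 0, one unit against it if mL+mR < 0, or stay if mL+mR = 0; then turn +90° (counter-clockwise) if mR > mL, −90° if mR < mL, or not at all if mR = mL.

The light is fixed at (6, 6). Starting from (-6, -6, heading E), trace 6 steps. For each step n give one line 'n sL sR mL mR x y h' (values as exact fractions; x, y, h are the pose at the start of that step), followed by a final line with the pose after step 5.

n=0: pose=(-6,-6,E); sL=1/5, sR=5/37; mL=49/370, mR=62/185; mL+mR=173/370 → advance +1; mR−mL=15/74 → turn +1·90°
n=1: pose=(-5,-6,N); sL=40/269, sR=40/181; mL=1860/48689, mR=18000/48689; mL+mR=19860/48689 → advance +1; mR−mL=60/181 → turn +1·90°
n=2: pose=(-5,-5,W); sL=20/169, sR=4/25; mL=162/4225, mR=1176/4225; mL+mR=1338/4225 → advance +1; mR−mL=6/25 → turn +1·90°
n=3: pose=(-6,-5,S); sL=40/269, sR=8/73; mL=1844/19637, mR=5072/19637; mL+mR=6916/19637 → advance +1; mR−mL=12/73 → turn +1·90°
n=4: pose=(-6,-6,E); sL=1/5, sR=5/37; mL=49/370, mR=62/185; mL+mR=173/370 → advance +1; mR−mL=15/74 → turn +1·90°
n=5: pose=(-5,-6,N); sL=40/269, sR=40/181; mL=1860/48689, mR=18000/48689; mL+mR=19860/48689 → advance +1; mR−mL=60/181 → turn +1·90°

0 1/5 5/37 49/370 62/185 -6 -6 E
1 40/269 40/181 1860/48689 18000/48689 -5 -6 N
2 20/169 4/25 162/4225 1176/4225 -5 -5 W
3 40/269 8/73 1844/19637 5072/19637 -6 -5 S
4 1/5 5/37 49/370 62/185 -6 -6 E
5 40/269 40/181 1860/48689 18000/48689 -5 -6 N
final -5 -5 W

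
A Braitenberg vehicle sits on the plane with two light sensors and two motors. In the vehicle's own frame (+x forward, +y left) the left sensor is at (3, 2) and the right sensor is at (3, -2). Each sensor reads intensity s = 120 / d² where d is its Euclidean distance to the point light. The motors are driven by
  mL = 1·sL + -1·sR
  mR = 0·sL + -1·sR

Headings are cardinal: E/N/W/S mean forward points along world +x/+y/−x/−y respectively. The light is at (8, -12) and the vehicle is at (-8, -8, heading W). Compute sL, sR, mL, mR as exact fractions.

24/73 120/397 768/28981 -120/397

left sensor world pos  = (-11, -10); dL² = 365
right sensor world pos = (-11, -6); dR² = 397
sL = 120/365 = 24/73
sR = 120/397 = 120/397
mL = 1·sL + -1·sR = 768/28981
mR = 0·sL + -1·sR = -120/397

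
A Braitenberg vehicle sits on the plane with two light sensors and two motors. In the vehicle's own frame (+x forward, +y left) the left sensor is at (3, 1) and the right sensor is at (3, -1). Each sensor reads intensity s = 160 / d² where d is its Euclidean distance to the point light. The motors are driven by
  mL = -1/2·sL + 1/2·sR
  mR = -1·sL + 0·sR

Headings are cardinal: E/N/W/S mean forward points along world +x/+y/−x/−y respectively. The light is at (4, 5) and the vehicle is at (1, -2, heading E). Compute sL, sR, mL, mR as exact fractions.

left sensor world pos  = (4, -1); dL² = 36
right sensor world pos = (4, -3); dR² = 64
sL = 160/36 = 40/9
sR = 160/64 = 5/2
mL = -1/2·sL + 1/2·sR = -35/36
mR = -1·sL + 0·sR = -40/9

40/9 5/2 -35/36 -40/9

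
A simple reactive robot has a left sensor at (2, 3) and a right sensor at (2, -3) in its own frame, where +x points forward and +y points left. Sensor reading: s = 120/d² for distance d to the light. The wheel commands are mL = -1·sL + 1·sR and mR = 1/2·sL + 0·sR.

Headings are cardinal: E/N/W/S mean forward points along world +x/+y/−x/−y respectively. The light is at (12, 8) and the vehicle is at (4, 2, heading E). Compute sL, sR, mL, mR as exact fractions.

8/3 40/39 -64/39 4/3

left sensor world pos  = (6, 5); dL² = 45
right sensor world pos = (6, -1); dR² = 117
sL = 120/45 = 8/3
sR = 120/117 = 40/39
mL = -1·sL + 1·sR = -64/39
mR = 1/2·sL + 0·sR = 4/3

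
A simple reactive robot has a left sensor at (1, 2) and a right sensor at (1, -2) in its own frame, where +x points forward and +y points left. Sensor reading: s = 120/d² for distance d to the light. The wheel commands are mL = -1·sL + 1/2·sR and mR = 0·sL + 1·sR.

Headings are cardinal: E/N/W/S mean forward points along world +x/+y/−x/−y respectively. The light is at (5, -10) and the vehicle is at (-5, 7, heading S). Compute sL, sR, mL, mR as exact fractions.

3/8 3/10 -9/40 3/10

left sensor world pos  = (-3, 6); dL² = 320
right sensor world pos = (-7, 6); dR² = 400
sL = 120/320 = 3/8
sR = 120/400 = 3/10
mL = -1·sL + 1/2·sR = -9/40
mR = 0·sL + 1·sR = 3/10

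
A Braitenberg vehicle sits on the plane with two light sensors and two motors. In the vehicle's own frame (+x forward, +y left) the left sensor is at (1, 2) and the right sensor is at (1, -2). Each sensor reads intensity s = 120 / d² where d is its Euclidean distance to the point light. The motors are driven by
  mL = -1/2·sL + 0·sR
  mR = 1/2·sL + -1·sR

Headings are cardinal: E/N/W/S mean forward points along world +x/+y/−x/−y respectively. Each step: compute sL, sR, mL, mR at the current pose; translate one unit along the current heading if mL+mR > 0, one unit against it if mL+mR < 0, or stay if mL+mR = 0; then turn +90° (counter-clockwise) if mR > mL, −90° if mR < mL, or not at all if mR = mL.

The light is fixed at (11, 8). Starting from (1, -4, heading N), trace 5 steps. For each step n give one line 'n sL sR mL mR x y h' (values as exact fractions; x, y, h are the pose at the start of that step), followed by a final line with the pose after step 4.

n=0: pose=(1,-4,N); sL=24/53, sR=24/37; mL=-12/53, mR=-828/1961; mL+mR=-24/37 → advance -1; mR−mL=-384/1961 → turn -1·90°
n=1: pose=(1,-5,E); sL=60/101, sR=20/51; mL=-30/101, mR=-490/5151; mL+mR=-20/51 → advance -1; mR−mL=1040/5151 → turn +1·90°
n=2: pose=(0,-5,N); sL=120/313, sR=8/15; mL=-60/313, mR=-1604/4695; mL+mR=-8/15 → advance -1; mR−mL=-704/4695 → turn -1·90°
n=3: pose=(0,-6,E); sL=30/61, sR=30/89; mL=-15/61, mR=-495/5429; mL+mR=-30/89 → advance -1; mR−mL=840/5429 → turn +1·90°
n=4: pose=(-1,-6,N); sL=24/73, sR=120/269; mL=-12/73, mR=-5532/19637; mL+mR=-120/269 → advance -1; mR−mL=-2304/19637 → turn -1·90°

0 24/53 24/37 -12/53 -828/1961 1 -4 N
1 60/101 20/51 -30/101 -490/5151 1 -5 E
2 120/313 8/15 -60/313 -1604/4695 0 -5 N
3 30/61 30/89 -15/61 -495/5429 0 -6 E
4 24/73 120/269 -12/73 -5532/19637 -1 -6 N
final -1 -7 E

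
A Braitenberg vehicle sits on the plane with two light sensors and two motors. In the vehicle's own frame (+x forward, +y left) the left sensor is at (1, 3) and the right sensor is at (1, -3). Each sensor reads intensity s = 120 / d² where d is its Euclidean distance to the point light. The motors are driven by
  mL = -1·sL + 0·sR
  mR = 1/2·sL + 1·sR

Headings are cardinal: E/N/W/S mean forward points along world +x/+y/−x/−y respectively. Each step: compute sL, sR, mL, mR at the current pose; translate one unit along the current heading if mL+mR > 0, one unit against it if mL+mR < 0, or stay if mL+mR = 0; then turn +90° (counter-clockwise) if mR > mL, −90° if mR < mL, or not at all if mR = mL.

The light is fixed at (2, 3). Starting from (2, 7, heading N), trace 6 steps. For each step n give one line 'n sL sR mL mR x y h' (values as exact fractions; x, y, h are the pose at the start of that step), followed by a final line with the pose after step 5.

n=0: pose=(2,7,N); sL=60/17, sR=60/17; mL=-60/17, mR=90/17; mL+mR=30/17 → advance +1; mR−mL=150/17 → turn +1·90°
n=1: pose=(2,8,W); sL=24, sR=24/13; mL=-24, mR=180/13; mL+mR=-132/13 → advance -1; mR−mL=492/13 → turn +1·90°
n=2: pose=(3,8,S); sL=15/4, sR=6; mL=-15/4, mR=63/8; mL+mR=33/8 → advance +1; mR−mL=93/8 → turn +1·90°
n=3: pose=(3,7,E); sL=120/53, sR=24; mL=-120/53, mR=1332/53; mL+mR=1212/53 → advance +1; mR−mL=1452/53 → turn +1·90°
n=4: pose=(4,7,N); sL=60/13, sR=12/5; mL=-60/13, mR=306/65; mL+mR=6/65 → advance +1; mR−mL=606/65 → turn +1·90°
n=5: pose=(4,8,W); sL=24, sR=24/13; mL=-24, mR=180/13; mL+mR=-132/13 → advance -1; mR−mL=492/13 → turn +1·90°

0 60/17 60/17 -60/17 90/17 2 7 N
1 24 24/13 -24 180/13 2 8 W
2 15/4 6 -15/4 63/8 3 8 S
3 120/53 24 -120/53 1332/53 3 7 E
4 60/13 12/5 -60/13 306/65 4 7 N
5 24 24/13 -24 180/13 4 8 W
final 5 8 S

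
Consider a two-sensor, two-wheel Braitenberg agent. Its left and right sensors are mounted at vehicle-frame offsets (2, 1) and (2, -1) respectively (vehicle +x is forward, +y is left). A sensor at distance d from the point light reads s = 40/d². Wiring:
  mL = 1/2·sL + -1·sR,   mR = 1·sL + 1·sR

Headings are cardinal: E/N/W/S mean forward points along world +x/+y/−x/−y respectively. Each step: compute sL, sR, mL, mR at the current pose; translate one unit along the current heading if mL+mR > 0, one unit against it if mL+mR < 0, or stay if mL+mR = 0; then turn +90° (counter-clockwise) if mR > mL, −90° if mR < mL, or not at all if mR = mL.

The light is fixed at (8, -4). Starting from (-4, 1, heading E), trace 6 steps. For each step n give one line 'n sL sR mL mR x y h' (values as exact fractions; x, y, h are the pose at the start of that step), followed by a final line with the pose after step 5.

0 5/17 10/29 -195/986 315/493 -4 1 E
1 40/193 40/149 -4740/28757 13680/28757 -3 1 N
2 20/97 20/109 -850/10573 4120/10573 -3 2 W
3 40/137 8/37 -356/5069 2576/5069 -4 2 S
4 5/17 10/29 -195/986 315/493 -4 1 E
5 40/193 40/149 -4740/28757 13680/28757 -3 1 N
final -3 2 W

n=0: pose=(-4,1,E); sL=5/17, sR=10/29; mL=-195/986, mR=315/493; mL+mR=15/34 → advance +1; mR−mL=825/986 → turn +1·90°
n=1: pose=(-3,1,N); sL=40/193, sR=40/149; mL=-4740/28757, mR=13680/28757; mL+mR=60/193 → advance +1; mR−mL=18420/28757 → turn +1·90°
n=2: pose=(-3,2,W); sL=20/97, sR=20/109; mL=-850/10573, mR=4120/10573; mL+mR=30/97 → advance +1; mR−mL=4970/10573 → turn +1·90°
n=3: pose=(-4,2,S); sL=40/137, sR=8/37; mL=-356/5069, mR=2576/5069; mL+mR=60/137 → advance +1; mR−mL=2932/5069 → turn +1·90°
n=4: pose=(-4,1,E); sL=5/17, sR=10/29; mL=-195/986, mR=315/493; mL+mR=15/34 → advance +1; mR−mL=825/986 → turn +1·90°
n=5: pose=(-3,1,N); sL=40/193, sR=40/149; mL=-4740/28757, mR=13680/28757; mL+mR=60/193 → advance +1; mR−mL=18420/28757 → turn +1·90°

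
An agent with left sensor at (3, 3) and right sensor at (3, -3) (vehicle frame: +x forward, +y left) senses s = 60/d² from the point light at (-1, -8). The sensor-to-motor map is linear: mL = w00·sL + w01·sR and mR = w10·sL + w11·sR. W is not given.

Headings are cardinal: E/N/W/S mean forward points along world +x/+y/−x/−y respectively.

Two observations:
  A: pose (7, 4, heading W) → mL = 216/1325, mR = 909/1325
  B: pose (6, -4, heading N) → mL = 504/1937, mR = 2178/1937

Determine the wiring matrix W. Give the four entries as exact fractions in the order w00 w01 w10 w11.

obs A: pose=(7,4,W) → sL=30/53, sR=6/25, mL=216/1325, mR=909/1325
obs B: pose=(6,-4,N) → sL=12/13, sR=60/149, mL=504/1937, mR=2178/1937
sensor matrix S = [[30/53, 6/25], [12/13, 60/149]]; det S = 16416/2566525
solve [mL_A; mL_B] = S·[w00; w01] and [mR_A; mR_B] = S·[w10; w11]:
  w00 = 1/2, w01 = -1/2, w10 = 1, w11 = 1/2

1/2 -1/2 1 1/2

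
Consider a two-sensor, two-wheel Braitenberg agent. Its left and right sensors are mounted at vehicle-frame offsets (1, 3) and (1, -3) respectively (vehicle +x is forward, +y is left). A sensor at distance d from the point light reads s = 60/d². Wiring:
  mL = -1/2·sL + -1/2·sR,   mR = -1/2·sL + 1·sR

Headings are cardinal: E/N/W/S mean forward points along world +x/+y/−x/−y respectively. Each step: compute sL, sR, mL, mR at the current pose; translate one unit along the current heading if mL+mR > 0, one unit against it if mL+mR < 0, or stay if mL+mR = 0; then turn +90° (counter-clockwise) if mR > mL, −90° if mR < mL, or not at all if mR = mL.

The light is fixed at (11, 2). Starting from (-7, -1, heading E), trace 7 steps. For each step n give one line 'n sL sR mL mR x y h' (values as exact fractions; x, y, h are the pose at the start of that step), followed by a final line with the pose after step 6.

n=0: pose=(-7,-1,E); sL=60/289, sR=12/65; mL=-3684/18785, mR=1518/18785; mL+mR=-2166/18785 → advance -1; mR−mL=18/65 → turn +1·90°
n=1: pose=(-8,-1,N); sL=15/122, sR=3/13; mL=-561/3172, mR=537/3172; mL+mR=-6/793 → advance -1; mR−mL=9/26 → turn +1·90°
n=2: pose=(-8,-2,W); sL=60/449, sR=60/401; mL=-25500/180049, mR=14910/180049; mL+mR=-10590/180049 → advance -1; mR−mL=90/401 → turn +1·90°
n=3: pose=(-7,-2,S); sL=6/25, sR=30/233; mL=-1074/5825, mR=51/5825; mL+mR=-1023/5825 → advance -1; mR−mL=45/233 → turn +1·90°
n=4: pose=(-7,-1,E); sL=60/289, sR=12/65; mL=-3684/18785, mR=1518/18785; mL+mR=-2166/18785 → advance -1; mR−mL=18/65 → turn +1·90°
n=5: pose=(-8,-1,N); sL=15/122, sR=3/13; mL=-561/3172, mR=537/3172; mL+mR=-6/793 → advance -1; mR−mL=9/26 → turn +1·90°
n=6: pose=(-8,-2,W); sL=60/449, sR=60/401; mL=-25500/180049, mR=14910/180049; mL+mR=-10590/180049 → advance -1; mR−mL=90/401 → turn +1·90°

0 60/289 12/65 -3684/18785 1518/18785 -7 -1 E
1 15/122 3/13 -561/3172 537/3172 -8 -1 N
2 60/449 60/401 -25500/180049 14910/180049 -8 -2 W
3 6/25 30/233 -1074/5825 51/5825 -7 -2 S
4 60/289 12/65 -3684/18785 1518/18785 -7 -1 E
5 15/122 3/13 -561/3172 537/3172 -8 -1 N
6 60/449 60/401 -25500/180049 14910/180049 -8 -2 W
final -7 -2 S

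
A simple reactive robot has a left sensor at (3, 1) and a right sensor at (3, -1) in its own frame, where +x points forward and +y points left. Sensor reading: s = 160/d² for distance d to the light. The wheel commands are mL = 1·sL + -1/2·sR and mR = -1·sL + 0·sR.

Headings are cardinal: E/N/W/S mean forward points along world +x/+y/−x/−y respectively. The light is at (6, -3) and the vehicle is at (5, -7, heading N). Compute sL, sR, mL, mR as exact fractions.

left sensor world pos  = (4, -4); dL² = 5
right sensor world pos = (6, -4); dR² = 1
sL = 160/5 = 32
sR = 160/1 = 160
mL = 1·sL + -1/2·sR = -48
mR = -1·sL + 0·sR = -32

32 160 -48 -32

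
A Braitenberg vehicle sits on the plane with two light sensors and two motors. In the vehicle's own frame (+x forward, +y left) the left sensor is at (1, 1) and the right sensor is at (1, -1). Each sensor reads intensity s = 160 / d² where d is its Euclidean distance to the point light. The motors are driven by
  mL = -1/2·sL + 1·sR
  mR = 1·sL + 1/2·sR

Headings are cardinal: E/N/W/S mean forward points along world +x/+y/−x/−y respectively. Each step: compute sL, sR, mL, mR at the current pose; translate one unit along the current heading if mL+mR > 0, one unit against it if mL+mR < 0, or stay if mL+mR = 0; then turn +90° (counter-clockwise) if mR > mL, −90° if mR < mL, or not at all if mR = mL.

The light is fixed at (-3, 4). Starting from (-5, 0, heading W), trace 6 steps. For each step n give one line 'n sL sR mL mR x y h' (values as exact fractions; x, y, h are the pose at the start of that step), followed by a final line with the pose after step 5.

0 80/17 80/9 1000/153 1400/153 -5 0 W
1 160/29 160/41 1360/1189 8880/1189 -6 0 S
2 8 4 0 10 -6 -1 E
3 32/5 160/17 528/85 944/85 -5 -1 N
4 80/17 80/9 1000/153 1400/153 -5 0 W
5 160/29 160/41 1360/1189 8880/1189 -6 0 S
final -6 -1 E

n=0: pose=(-5,0,W); sL=80/17, sR=80/9; mL=1000/153, mR=1400/153; mL+mR=800/51 → advance +1; mR−mL=400/153 → turn +1·90°
n=1: pose=(-6,0,S); sL=160/29, sR=160/41; mL=1360/1189, mR=8880/1189; mL+mR=10240/1189 → advance +1; mR−mL=7520/1189 → turn +1·90°
n=2: pose=(-6,-1,E); sL=8, sR=4; mL=0, mR=10; mL+mR=10 → advance +1; mR−mL=10 → turn +1·90°
n=3: pose=(-5,-1,N); sL=32/5, sR=160/17; mL=528/85, mR=944/85; mL+mR=1472/85 → advance +1; mR−mL=416/85 → turn +1·90°
n=4: pose=(-5,0,W); sL=80/17, sR=80/9; mL=1000/153, mR=1400/153; mL+mR=800/51 → advance +1; mR−mL=400/153 → turn +1·90°
n=5: pose=(-6,0,S); sL=160/29, sR=160/41; mL=1360/1189, mR=8880/1189; mL+mR=10240/1189 → advance +1; mR−mL=7520/1189 → turn +1·90°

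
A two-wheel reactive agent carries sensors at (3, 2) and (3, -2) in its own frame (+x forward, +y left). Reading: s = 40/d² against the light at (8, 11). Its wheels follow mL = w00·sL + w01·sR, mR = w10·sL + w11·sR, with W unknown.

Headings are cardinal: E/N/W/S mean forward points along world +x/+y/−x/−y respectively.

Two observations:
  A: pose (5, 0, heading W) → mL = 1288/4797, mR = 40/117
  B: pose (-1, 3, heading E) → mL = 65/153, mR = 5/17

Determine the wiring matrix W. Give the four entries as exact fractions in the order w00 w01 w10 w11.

obs A: pose=(5,0,W) → sL=8/41, sR=40/117, mL=1288/4797, mR=40/117
obs B: pose=(-1,3,E) → sL=5/9, sR=5/17, mL=65/153, mR=5/17
sensor matrix S = [[8/41, 40/117], [5/9, 5/17]]; det S = -97280/733941
solve [mL_A; mL_B] = S·[w00; w01] and [mR_A; mR_B] = S·[w10; w11]:
  w00 = 1/2, w01 = 1/2, w10 = 0, w11 = 1

1/2 1/2 0 1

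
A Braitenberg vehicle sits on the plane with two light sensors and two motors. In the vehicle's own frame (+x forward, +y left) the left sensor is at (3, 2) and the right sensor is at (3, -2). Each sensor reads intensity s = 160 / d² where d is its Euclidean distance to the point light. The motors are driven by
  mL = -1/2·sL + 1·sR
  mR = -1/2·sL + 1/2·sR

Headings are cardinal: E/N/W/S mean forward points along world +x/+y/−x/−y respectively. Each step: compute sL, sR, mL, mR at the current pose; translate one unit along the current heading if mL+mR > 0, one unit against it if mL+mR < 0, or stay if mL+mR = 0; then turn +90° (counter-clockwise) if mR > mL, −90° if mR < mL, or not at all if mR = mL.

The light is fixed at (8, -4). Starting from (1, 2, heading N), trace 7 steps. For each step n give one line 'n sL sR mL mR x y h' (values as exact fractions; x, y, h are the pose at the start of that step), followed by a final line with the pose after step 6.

n=0: pose=(1,2,N); sL=80/81, sR=80/53; mL=4360/4293, mR=1120/4293; mL+mR=5480/4293 → advance +1; mR−mL=-40/53 → turn -1·90°
n=1: pose=(1,3,E); sL=160/97, sR=160/41; mL=12240/3977, mR=4480/3977; mL+mR=16720/3977 → advance +1; mR−mL=-80/41 → turn -1·90°
n=2: pose=(2,3,S); sL=5, sR=2; mL=-1/2, mR=-3/2; mL+mR=-2 → advance -1; mR−mL=-1 → turn -1·90°
n=3: pose=(2,4,W); sL=160/117, sR=160/181; mL=4240/21177, mR=-5120/21177; mL+mR=-880/21177 → advance -1; mR−mL=-80/181 → turn -1·90°
n=4: pose=(3,4,N); sL=16/17, sR=16/13; mL=168/221, mR=32/221; mL+mR=200/221 → advance +1; mR−mL=-8/13 → turn -1·90°
n=5: pose=(3,5,E); sL=32/25, sR=160/53; mL=3152/1325, mR=1152/1325; mL+mR=4304/1325 → advance +1; mR−mL=-80/53 → turn -1·90°
n=6: pose=(4,5,S); sL=4, sR=20/9; mL=2/9, mR=-8/9; mL+mR=-2/3 → advance -1; mR−mL=-10/9 → turn -1·90°

0 80/81 80/53 4360/4293 1120/4293 1 2 N
1 160/97 160/41 12240/3977 4480/3977 1 3 E
2 5 2 -1/2 -3/2 2 3 S
3 160/117 160/181 4240/21177 -5120/21177 2 4 W
4 16/17 16/13 168/221 32/221 3 4 N
5 32/25 160/53 3152/1325 1152/1325 3 5 E
6 4 20/9 2/9 -8/9 4 5 S
final 4 6 W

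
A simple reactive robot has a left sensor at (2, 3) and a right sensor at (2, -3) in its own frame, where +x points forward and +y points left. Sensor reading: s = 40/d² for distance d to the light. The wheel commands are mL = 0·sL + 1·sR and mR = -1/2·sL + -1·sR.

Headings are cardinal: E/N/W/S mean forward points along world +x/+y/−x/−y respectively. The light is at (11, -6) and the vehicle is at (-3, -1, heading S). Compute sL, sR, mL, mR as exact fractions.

left sensor world pos  = (0, -3); dL² = 130
right sensor world pos = (-6, -3); dR² = 298
sL = 40/130 = 4/13
sR = 40/298 = 20/149
mL = 0·sL + 1·sR = 20/149
mR = -1/2·sL + -1·sR = -558/1937

4/13 20/149 20/149 -558/1937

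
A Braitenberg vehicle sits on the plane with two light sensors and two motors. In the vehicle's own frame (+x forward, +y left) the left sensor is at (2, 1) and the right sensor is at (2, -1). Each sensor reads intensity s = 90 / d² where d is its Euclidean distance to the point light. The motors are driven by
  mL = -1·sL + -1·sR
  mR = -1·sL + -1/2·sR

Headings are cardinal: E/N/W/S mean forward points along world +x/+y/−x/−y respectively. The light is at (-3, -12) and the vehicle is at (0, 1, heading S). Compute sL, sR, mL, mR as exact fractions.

left sensor world pos  = (1, -1); dL² = 137
right sensor world pos = (-1, -1); dR² = 125
sL = 90/137 = 90/137
sR = 90/125 = 18/25
mL = -1·sL + -1·sR = -4716/3425
mR = -1·sL + -1/2·sR = -3483/3425

90/137 18/25 -4716/3425 -3483/3425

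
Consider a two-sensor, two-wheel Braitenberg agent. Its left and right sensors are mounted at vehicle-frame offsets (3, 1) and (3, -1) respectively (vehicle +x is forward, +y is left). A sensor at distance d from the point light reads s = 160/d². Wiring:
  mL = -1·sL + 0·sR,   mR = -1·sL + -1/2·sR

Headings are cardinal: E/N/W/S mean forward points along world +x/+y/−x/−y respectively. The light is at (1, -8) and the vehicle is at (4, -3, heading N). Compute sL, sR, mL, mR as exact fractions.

40/17 2 -40/17 -57/17

left sensor world pos  = (3, 0); dL² = 68
right sensor world pos = (5, 0); dR² = 80
sL = 160/68 = 40/17
sR = 160/80 = 2
mL = -1·sL + 0·sR = -40/17
mR = -1·sL + -1/2·sR = -57/17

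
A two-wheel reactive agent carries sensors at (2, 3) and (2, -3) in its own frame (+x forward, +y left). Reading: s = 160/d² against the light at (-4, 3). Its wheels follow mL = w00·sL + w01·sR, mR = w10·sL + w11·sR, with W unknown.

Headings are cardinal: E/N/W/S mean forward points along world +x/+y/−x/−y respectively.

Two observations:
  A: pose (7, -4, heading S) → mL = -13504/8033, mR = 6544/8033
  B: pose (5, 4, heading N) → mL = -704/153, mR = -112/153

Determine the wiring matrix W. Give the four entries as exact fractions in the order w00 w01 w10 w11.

-1 -1 -1/2 1

obs A: pose=(7,-4,S) → sL=160/277, sR=32/29, mL=-13504/8033, mR=6544/8033
obs B: pose=(5,4,N) → sL=32/9, sR=160/153, mL=-704/153, mR=-112/153
sensor matrix S = [[160/277, 32/29], [32/9, 160/153]]; det S = -1359872/409683
solve [mL_A; mL_B] = S·[w00; w01] and [mR_A; mR_B] = S·[w10; w11]:
  w00 = -1, w01 = -1, w10 = -1/2, w11 = 1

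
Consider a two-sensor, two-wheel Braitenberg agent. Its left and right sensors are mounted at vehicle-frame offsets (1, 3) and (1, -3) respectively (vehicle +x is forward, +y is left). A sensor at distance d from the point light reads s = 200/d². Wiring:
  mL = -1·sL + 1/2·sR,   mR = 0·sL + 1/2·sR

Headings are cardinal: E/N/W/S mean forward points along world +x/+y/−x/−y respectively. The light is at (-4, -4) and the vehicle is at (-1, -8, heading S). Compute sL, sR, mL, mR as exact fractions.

left sensor world pos  = (2, -9); dL² = 61
right sensor world pos = (-4, -9); dR² = 25
sL = 200/61 = 200/61
sR = 200/25 = 8
mL = -1·sL + 1/2·sR = 44/61
mR = 0·sL + 1/2·sR = 4

200/61 8 44/61 4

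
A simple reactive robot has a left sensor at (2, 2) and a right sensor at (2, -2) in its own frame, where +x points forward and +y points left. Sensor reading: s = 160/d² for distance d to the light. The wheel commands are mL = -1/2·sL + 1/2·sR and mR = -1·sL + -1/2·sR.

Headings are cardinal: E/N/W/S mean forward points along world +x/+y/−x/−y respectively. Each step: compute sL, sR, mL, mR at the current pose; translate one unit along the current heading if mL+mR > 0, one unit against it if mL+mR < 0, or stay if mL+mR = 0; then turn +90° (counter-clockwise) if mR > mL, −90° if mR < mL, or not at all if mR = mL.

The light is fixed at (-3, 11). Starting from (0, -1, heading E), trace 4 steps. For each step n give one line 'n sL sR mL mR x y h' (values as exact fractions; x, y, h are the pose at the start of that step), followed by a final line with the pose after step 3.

n=0: pose=(0,-1,E); sL=32/25, sR=160/221; mL=-1536/5525, mR=-9072/5525; mL+mR=-48/25 → advance -1; mR−mL=-7536/5525 → turn -1·90°
n=1: pose=(-1,-1,S); sL=40/53, sR=40/49; mL=80/2597, mR=-3020/2597; mL+mR=-60/53 → advance -1; mR−mL=-3100/2597 → turn -1·90°
n=2: pose=(-1,0,W); sL=160/169, sR=160/81; mL=7040/13689, mR=-26480/13689; mL+mR=-240/169 → advance -1; mR−mL=-33520/13689 → turn -1·90°
n=3: pose=(0,0,N); sL=80/41, sR=80/53; mL=-480/2173, mR=-5880/2173; mL+mR=-120/41 → advance -1; mR−mL=-5400/2173 → turn -1·90°

0 32/25 160/221 -1536/5525 -9072/5525 0 -1 E
1 40/53 40/49 80/2597 -3020/2597 -1 -1 S
2 160/169 160/81 7040/13689 -26480/13689 -1 0 W
3 80/41 80/53 -480/2173 -5880/2173 0 0 N
final 0 -1 E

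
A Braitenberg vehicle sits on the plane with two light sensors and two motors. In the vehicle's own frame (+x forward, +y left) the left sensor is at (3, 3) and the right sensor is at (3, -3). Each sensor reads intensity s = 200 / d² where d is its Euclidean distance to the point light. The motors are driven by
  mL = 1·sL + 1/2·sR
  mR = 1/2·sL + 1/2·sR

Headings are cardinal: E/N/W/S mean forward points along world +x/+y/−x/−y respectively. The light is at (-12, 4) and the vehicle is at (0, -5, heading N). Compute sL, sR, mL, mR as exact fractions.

200/117 200/261 7100/3393 1400/1131

left sensor world pos  = (-3, -2); dL² = 117
right sensor world pos = (3, -2); dR² = 261
sL = 200/117 = 200/117
sR = 200/261 = 200/261
mL = 1·sL + 1/2·sR = 7100/3393
mR = 1/2·sL + 1/2·sR = 1400/1131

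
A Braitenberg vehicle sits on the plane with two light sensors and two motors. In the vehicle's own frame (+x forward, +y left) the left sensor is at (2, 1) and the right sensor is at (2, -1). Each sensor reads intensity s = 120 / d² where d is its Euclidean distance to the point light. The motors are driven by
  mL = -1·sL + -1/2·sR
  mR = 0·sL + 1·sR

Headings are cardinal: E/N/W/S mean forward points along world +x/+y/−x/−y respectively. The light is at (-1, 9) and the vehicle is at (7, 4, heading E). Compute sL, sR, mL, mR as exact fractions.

30/29 15/17 -1455/986 15/17

left sensor world pos  = (9, 5); dL² = 116
right sensor world pos = (9, 3); dR² = 136
sL = 120/116 = 30/29
sR = 120/136 = 15/17
mL = -1·sL + -1/2·sR = -1455/986
mR = 0·sL + 1·sR = 15/17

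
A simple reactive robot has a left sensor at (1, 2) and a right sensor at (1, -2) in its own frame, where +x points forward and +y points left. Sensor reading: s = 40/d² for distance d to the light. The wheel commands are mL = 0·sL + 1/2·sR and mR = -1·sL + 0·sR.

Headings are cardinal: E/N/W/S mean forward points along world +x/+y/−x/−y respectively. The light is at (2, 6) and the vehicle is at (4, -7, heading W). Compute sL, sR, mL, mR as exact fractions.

20/113 20/61 10/61 -20/113

left sensor world pos  = (3, -9); dL² = 226
right sensor world pos = (3, -5); dR² = 122
sL = 40/226 = 20/113
sR = 40/122 = 20/61
mL = 0·sL + 1/2·sR = 10/61
mR = -1·sL + 0·sR = -20/113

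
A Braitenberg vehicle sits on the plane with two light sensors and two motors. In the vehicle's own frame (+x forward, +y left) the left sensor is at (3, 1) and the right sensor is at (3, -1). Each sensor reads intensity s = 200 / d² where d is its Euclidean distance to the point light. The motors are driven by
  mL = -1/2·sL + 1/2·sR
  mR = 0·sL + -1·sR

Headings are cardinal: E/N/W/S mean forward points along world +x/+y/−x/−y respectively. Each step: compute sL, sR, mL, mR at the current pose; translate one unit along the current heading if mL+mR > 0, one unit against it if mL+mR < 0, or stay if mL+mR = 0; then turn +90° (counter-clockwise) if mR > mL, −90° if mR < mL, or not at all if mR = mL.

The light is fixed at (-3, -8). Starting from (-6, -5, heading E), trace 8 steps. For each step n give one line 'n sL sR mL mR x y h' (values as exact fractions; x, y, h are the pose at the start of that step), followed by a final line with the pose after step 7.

n=0: pose=(-6,-5,E); sL=25/2, sR=50; mL=75/4, mR=-50; mL+mR=-125/4 → advance -1; mR−mL=-275/4 → turn -1·90°
n=1: pose=(-7,-5,S); sL=200/9, sR=8; mL=-64/9, mR=-8; mL+mR=-136/9 → advance -1; mR−mL=-8/9 → turn -1·90°
n=2: pose=(-7,-4,W); sL=100/29, sR=100/37; mL=-400/1073, mR=-100/37; mL+mR=-3300/1073 → advance -1; mR−mL=-2500/1073 → turn -1·90°
n=3: pose=(-6,-4,N); sL=40/13, sR=200/53; mL=240/689, mR=-200/53; mL+mR=-2360/689 → advance -1; mR−mL=-2840/689 → turn -1·90°
n=4: pose=(-6,-5,E); sL=25/2, sR=50; mL=75/4, mR=-50; mL+mR=-125/4 → advance -1; mR−mL=-275/4 → turn -1·90°
n=5: pose=(-7,-5,S); sL=200/9, sR=8; mL=-64/9, mR=-8; mL+mR=-136/9 → advance -1; mR−mL=-8/9 → turn -1·90°
n=6: pose=(-7,-4,W); sL=100/29, sR=100/37; mL=-400/1073, mR=-100/37; mL+mR=-3300/1073 → advance -1; mR−mL=-2500/1073 → turn -1·90°
n=7: pose=(-6,-4,N); sL=40/13, sR=200/53; mL=240/689, mR=-200/53; mL+mR=-2360/689 → advance -1; mR−mL=-2840/689 → turn -1·90°

0 25/2 50 75/4 -50 -6 -5 E
1 200/9 8 -64/9 -8 -7 -5 S
2 100/29 100/37 -400/1073 -100/37 -7 -4 W
3 40/13 200/53 240/689 -200/53 -6 -4 N
4 25/2 50 75/4 -50 -6 -5 E
5 200/9 8 -64/9 -8 -7 -5 S
6 100/29 100/37 -400/1073 -100/37 -7 -4 W
7 40/13 200/53 240/689 -200/53 -6 -4 N
final -6 -5 E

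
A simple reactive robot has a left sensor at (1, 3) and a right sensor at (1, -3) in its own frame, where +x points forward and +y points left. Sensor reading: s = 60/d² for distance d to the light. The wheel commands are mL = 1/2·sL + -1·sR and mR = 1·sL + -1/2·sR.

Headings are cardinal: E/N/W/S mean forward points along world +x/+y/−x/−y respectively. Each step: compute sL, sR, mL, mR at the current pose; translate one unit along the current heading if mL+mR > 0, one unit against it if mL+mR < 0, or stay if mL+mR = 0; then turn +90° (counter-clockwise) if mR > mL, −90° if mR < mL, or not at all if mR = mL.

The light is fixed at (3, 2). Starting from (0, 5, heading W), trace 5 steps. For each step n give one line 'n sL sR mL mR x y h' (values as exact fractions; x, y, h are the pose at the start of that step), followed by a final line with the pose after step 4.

0 15/4 15/13 75/104 165/52 0 5 W
1 12 60/53 258/53 606/53 -1 5 S
2 30/17 6 -87/17 -21/17 -1 4 E
3 60/73 60/13 -3990/949 -1410/949 -2 4 N
4 3/2 15/13 -21/52 12/13 -2 3 W
final -3 3 S

n=0: pose=(0,5,W); sL=15/4, sR=15/13; mL=75/104, mR=165/52; mL+mR=405/104 → advance +1; mR−mL=255/104 → turn +1·90°
n=1: pose=(-1,5,S); sL=12, sR=60/53; mL=258/53, mR=606/53; mL+mR=864/53 → advance +1; mR−mL=348/53 → turn +1·90°
n=2: pose=(-1,4,E); sL=30/17, sR=6; mL=-87/17, mR=-21/17; mL+mR=-108/17 → advance -1; mR−mL=66/17 → turn +1·90°
n=3: pose=(-2,4,N); sL=60/73, sR=60/13; mL=-3990/949, mR=-1410/949; mL+mR=-5400/949 → advance -1; mR−mL=2580/949 → turn +1·90°
n=4: pose=(-2,3,W); sL=3/2, sR=15/13; mL=-21/52, mR=12/13; mL+mR=27/52 → advance +1; mR−mL=69/52 → turn +1·90°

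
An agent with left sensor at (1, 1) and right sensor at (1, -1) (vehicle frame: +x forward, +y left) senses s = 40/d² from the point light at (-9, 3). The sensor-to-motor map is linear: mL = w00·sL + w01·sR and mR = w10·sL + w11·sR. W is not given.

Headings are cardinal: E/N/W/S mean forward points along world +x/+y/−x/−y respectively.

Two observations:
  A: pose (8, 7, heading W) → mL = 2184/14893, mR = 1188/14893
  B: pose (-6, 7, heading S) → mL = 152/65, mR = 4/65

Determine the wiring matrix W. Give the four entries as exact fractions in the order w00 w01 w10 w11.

1/2 1/2 1 -1/2

obs A: pose=(8,7,W) → sL=8/53, sR=40/281, mL=2184/14893, mR=1188/14893
obs B: pose=(-6,7,S) → sL=8/5, sR=40/13, mL=152/65, mR=4/65
sensor matrix S = [[8/53, 40/281], [8/5, 40/13]]; det S = 45824/193609
solve [mL_A; mL_B] = S·[w00; w01] and [mR_A; mR_B] = S·[w10; w11]:
  w00 = 1/2, w01 = 1/2, w10 = 1, w11 = -1/2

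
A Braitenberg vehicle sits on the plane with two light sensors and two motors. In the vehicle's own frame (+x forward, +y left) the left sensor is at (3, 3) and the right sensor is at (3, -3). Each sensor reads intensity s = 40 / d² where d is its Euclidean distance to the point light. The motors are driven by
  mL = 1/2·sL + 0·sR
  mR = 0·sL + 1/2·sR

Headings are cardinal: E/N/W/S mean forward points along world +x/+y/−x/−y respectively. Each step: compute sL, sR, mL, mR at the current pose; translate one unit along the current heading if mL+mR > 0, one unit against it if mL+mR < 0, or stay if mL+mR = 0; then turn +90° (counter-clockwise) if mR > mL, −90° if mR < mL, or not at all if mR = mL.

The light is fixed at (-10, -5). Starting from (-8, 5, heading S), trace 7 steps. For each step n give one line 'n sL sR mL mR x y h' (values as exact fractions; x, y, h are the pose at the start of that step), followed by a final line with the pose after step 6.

n=0: pose=(-8,5,S); sL=20/37, sR=4/5; mL=10/37, mR=2/5; mL+mR=124/185 → advance +1; mR−mL=24/185 → turn +1·90°
n=1: pose=(-8,4,E); sL=40/169, sR=40/61; mL=20/169, mR=20/61; mL+mR=4600/10309 → advance +1; mR−mL=2160/10309 → turn +1·90°
n=2: pose=(-7,4,N); sL=5/18, sR=2/9; mL=5/36, mR=1/9; mL+mR=1/4 → advance +1; mR−mL=-1/36 → turn -1·90°
n=3: pose=(-7,5,E); sL=8/41, sR=8/17; mL=4/41, mR=4/17; mL+mR=232/697 → advance +1; mR−mL=96/697 → turn +1·90°
n=4: pose=(-6,5,N); sL=4/17, sR=20/109; mL=2/17, mR=10/109; mL+mR=388/1853 → advance +1; mR−mL=-48/1853 → turn -1·90°
n=5: pose=(-6,6,E); sL=8/49, sR=40/113; mL=4/49, mR=20/113; mL+mR=1432/5537 → advance +1; mR−mL=528/5537 → turn +1·90°
n=6: pose=(-5,6,N); sL=1/5, sR=2/13; mL=1/10, mR=1/13; mL+mR=23/130 → advance +1; mR−mL=-3/130 → turn -1·90°

0 20/37 4/5 10/37 2/5 -8 5 S
1 40/169 40/61 20/169 20/61 -8 4 E
2 5/18 2/9 5/36 1/9 -7 4 N
3 8/41 8/17 4/41 4/17 -7 5 E
4 4/17 20/109 2/17 10/109 -6 5 N
5 8/49 40/113 4/49 20/113 -6 6 E
6 1/5 2/13 1/10 1/13 -5 6 N
final -5 7 E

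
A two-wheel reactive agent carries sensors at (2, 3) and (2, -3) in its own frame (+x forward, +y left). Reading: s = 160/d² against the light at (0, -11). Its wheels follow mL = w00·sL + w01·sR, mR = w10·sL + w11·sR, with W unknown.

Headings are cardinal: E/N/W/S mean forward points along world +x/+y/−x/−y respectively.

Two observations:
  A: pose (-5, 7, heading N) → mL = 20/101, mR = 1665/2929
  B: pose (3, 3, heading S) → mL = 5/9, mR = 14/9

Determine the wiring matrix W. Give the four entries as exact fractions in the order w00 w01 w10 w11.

obs A: pose=(-5,7,N) → sL=10/29, sR=40/101, mL=20/101, mR=1665/2929
obs B: pose=(3,3,S) → sL=8/9, sR=10/9, mL=5/9, mR=14/9
sensor matrix S = [[10/29, 40/101], [8/9, 10/9]]; det S = 820/26361
solve [mL_A; mL_B] = S·[w00; w01] and [mR_A; mR_B] = S·[w10; w11]:
  w00 = 0, w01 = 1/2, w10 = 1/2, w11 = 1

0 1/2 1/2 1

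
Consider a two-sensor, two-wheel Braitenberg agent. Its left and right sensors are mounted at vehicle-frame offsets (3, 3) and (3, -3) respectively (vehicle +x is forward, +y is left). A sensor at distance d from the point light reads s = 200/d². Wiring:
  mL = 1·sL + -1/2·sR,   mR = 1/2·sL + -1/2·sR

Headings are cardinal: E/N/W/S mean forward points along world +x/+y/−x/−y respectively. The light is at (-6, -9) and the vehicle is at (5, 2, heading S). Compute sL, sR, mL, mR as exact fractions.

10/13 25/16 -5/416 -165/416

left sensor world pos  = (8, -1); dL² = 260
right sensor world pos = (2, -1); dR² = 128
sL = 200/260 = 10/13
sR = 200/128 = 25/16
mL = 1·sL + -1/2·sR = -5/416
mR = 1/2·sL + -1/2·sR = -165/416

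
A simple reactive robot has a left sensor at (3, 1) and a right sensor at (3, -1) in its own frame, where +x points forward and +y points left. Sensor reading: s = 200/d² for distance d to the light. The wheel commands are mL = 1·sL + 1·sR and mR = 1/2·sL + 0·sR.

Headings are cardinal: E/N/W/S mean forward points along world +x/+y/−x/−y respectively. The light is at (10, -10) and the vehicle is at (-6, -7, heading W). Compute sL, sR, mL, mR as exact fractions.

left sensor world pos  = (-9, -8); dL² = 365
right sensor world pos = (-9, -6); dR² = 377
sL = 200/365 = 40/73
sR = 200/377 = 200/377
mL = 1·sL + 1·sR = 29680/27521
mR = 1/2·sL + 0·sR = 20/73

40/73 200/377 29680/27521 20/73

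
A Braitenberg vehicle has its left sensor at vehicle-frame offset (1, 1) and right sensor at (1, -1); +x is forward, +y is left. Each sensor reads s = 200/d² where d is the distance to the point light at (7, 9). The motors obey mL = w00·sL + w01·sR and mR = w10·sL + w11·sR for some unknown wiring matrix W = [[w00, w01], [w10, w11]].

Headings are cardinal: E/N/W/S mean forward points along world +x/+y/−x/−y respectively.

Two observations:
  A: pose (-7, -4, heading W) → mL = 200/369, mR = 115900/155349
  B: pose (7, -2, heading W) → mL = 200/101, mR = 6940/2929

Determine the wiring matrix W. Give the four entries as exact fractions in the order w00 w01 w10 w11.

obs A: pose=(-7,-4,W) → sL=200/421, sR=200/369, mL=200/369, mR=115900/155349
obs B: pose=(7,-2,W) → sL=40/29, sR=200/101, mL=200/101, mR=6940/2929
sensor matrix S = [[200/421, 200/369], [40/29, 200/101]]; det S = 87872000/455017221
solve [mL_A; mL_B] = S·[w00; w01] and [mR_A; mR_B] = S·[w10; w11]:
  w00 = 0, w01 = 1, w10 = 1, w11 = 1/2

0 1 1 1/2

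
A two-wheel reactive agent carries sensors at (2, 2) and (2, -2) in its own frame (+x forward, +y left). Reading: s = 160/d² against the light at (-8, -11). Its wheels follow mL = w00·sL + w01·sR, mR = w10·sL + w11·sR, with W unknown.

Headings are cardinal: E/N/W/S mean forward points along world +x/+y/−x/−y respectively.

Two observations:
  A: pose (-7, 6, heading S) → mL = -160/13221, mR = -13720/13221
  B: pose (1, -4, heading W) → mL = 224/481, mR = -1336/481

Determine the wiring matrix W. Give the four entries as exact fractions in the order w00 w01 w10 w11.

obs A: pose=(-7,6,S) → sL=80/117, sR=80/113, mL=-160/13221, mR=-13720/13221
obs B: pose=(1,-4,W) → sL=80/37, sR=16/13, mL=224/481, mR=-1336/481
sensor matrix S = [[80/117, 80/113], [80/37, 16/13]]; det S = -4382720/6359301
solve [mL_A; mL_B] = S·[w00; w01] and [mR_A; mR_B] = S·[w10; w11]:
  w00 = 1/2, w01 = -1/2, w10 = -1, w11 = -1/2

1/2 -1/2 -1 -1/2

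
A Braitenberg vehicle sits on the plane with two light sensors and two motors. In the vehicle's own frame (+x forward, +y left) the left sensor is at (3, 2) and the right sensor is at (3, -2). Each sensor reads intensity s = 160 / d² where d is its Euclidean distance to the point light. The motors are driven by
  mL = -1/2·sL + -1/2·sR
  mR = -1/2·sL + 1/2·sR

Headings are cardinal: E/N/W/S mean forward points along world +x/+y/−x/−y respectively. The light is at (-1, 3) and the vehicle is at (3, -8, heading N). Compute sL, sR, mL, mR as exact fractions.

40/17 8/5 -168/85 -32/85

left sensor world pos  = (1, -5); dL² = 68
right sensor world pos = (5, -5); dR² = 100
sL = 160/68 = 40/17
sR = 160/100 = 8/5
mL = -1/2·sL + -1/2·sR = -168/85
mR = -1/2·sL + 1/2·sR = -32/85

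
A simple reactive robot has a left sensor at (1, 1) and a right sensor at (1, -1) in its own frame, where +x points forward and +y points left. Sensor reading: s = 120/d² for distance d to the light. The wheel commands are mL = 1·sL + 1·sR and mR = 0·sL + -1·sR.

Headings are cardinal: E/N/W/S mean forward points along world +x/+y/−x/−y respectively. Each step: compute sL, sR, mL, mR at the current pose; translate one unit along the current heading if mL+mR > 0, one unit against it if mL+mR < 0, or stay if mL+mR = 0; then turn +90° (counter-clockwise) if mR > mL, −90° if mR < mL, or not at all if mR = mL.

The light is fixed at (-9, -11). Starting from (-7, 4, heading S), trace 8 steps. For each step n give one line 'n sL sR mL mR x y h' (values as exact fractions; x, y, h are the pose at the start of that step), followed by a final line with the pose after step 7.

n=0: pose=(-7,4,S); sL=24/41, sR=120/197; mL=9648/8077, mR=-120/197; mL+mR=24/41 → advance +1; mR−mL=-14568/8077 → turn -1·90°
n=1: pose=(-7,3,W); sL=12/17, sR=60/113; mL=2376/1921, mR=-60/113; mL+mR=12/17 → advance +1; mR−mL=-3396/1921 → turn -1·90°
n=2: pose=(-8,3,N); sL=8/15, sR=120/229; mL=3632/3435, mR=-120/229; mL+mR=8/15 → advance +1; mR−mL=-5432/3435 → turn -1·90°
n=3: pose=(-8,4,E); sL=6/13, sR=3/5; mL=69/65, mR=-3/5; mL+mR=6/13 → advance +1; mR−mL=-108/65 → turn -1·90°
n=4: pose=(-7,4,S); sL=24/41, sR=120/197; mL=9648/8077, mR=-120/197; mL+mR=24/41 → advance +1; mR−mL=-14568/8077 → turn -1·90°
n=5: pose=(-7,3,W); sL=12/17, sR=60/113; mL=2376/1921, mR=-60/113; mL+mR=12/17 → advance +1; mR−mL=-3396/1921 → turn -1·90°
n=6: pose=(-8,3,N); sL=8/15, sR=120/229; mL=3632/3435, mR=-120/229; mL+mR=8/15 → advance +1; mR−mL=-5432/3435 → turn -1·90°
n=7: pose=(-8,4,E); sL=6/13, sR=3/5; mL=69/65, mR=-3/5; mL+mR=6/13 → advance +1; mR−mL=-108/65 → turn -1·90°

0 24/41 120/197 9648/8077 -120/197 -7 4 S
1 12/17 60/113 2376/1921 -60/113 -7 3 W
2 8/15 120/229 3632/3435 -120/229 -8 3 N
3 6/13 3/5 69/65 -3/5 -8 4 E
4 24/41 120/197 9648/8077 -120/197 -7 4 S
5 12/17 60/113 2376/1921 -60/113 -7 3 W
6 8/15 120/229 3632/3435 -120/229 -8 3 N
7 6/13 3/5 69/65 -3/5 -8 4 E
final -7 4 S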